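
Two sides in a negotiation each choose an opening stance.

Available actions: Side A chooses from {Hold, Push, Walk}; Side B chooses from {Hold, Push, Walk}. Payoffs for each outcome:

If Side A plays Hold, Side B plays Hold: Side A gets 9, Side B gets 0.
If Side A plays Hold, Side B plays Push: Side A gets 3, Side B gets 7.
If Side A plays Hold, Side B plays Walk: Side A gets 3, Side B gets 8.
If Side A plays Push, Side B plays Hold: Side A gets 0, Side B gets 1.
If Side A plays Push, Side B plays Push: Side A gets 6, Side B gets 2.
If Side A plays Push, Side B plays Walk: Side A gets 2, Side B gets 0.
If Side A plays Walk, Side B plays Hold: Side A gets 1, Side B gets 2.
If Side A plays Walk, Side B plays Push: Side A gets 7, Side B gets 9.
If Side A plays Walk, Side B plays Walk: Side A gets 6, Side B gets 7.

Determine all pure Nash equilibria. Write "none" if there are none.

Pure NE: (Walk, Push)

(Hold, Hold): Side B can switch to Push (0 → 7). Not NE.
(Hold, Push): Side A can switch to Push (3 → 6). Not NE.
(Hold, Walk): Side A can switch to Walk (3 → 6). Not NE.
(Push, Hold): Side A can switch to Hold (0 → 9). Not NE.
(Push, Push): Side A can switch to Walk (6 → 7). Not NE.
(Push, Walk): Side A can switch to Hold (2 → 3). Not NE.
(Walk, Push): Side A gets 7, best alternative 6; Side B gets 9, best alternative 7. No profitable deviation — NE.
(The remaining 2 profiles each have a profitable deviation by the same check.)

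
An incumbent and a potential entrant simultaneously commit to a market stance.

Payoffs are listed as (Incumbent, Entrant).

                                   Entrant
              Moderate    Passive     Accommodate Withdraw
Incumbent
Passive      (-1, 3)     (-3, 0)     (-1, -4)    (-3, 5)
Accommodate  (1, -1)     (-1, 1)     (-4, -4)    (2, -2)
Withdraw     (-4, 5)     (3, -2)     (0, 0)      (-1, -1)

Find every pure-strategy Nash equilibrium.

No pure-strategy Nash equilibrium.

(Passive, Moderate): Incumbent can switch to Accommodate (-1 → 1). Not NE.
(Passive, Passive): Incumbent can switch to Accommodate (-3 → -1). Not NE.
(Passive, Accommodate): Incumbent can switch to Withdraw (-1 → 0). Not NE.
(Passive, Withdraw): Incumbent can switch to Accommodate (-3 → 2). Not NE.
(Accommodate, Moderate): Entrant can switch to Passive (-1 → 1). Not NE.
(Accommodate, Passive): Incumbent can switch to Withdraw (-1 → 3). Not NE.
(Accommodate, Accommodate): Incumbent can switch to Passive (-4 → -1). Not NE.
(Accommodate, Withdraw): Entrant can switch to Moderate (-2 → -1). Not NE.
(Withdraw, Moderate): Incumbent can switch to Passive (-4 → -1). Not NE.
(Withdraw, Passive): Entrant can switch to Moderate (-2 → 5). Not NE.
(Withdraw, Accommodate): Entrant can switch to Moderate (0 → 5). Not NE.
(Withdraw, Withdraw): Incumbent can switch to Accommodate (-1 → 2). Not NE.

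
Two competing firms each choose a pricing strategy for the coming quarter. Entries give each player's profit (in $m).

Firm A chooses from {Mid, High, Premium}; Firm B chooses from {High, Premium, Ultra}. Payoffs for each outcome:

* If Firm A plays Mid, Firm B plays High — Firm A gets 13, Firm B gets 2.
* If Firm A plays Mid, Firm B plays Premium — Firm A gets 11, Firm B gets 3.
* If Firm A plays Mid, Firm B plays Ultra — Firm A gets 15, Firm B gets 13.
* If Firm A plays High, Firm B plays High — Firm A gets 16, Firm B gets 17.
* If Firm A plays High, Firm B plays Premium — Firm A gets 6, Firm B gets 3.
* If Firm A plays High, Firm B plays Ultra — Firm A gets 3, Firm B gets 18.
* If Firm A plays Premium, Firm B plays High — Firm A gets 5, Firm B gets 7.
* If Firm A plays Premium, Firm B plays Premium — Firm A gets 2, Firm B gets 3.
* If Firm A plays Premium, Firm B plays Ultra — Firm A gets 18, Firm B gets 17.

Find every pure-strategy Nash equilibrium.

Pure NE: (Premium, Ultra)

For each strategy profile, look for a profitable unilateral deviation.
(Mid, High): Firm A can switch to High (13 → 16). Not NE.
(Mid, Premium): Firm B can switch to Ultra (3 → 13). Not NE.
(Mid, Ultra): Firm A can switch to Premium (15 → 18). Not NE.
(High, High): Firm B can switch to Ultra (17 → 18). Not NE.
(High, Premium): Firm A can switch to Mid (6 → 11). Not NE.
(High, Ultra): Firm A can switch to Mid (3 → 15). Not NE.
(Premium, High): Firm A can switch to Mid (5 → 13). Not NE.
(Premium, Premium): Firm A can switch to Mid (2 → 11). Not NE.
(Premium, Ultra): Firm A gets 18, best alternative 15; Firm B gets 17, best alternative 7. No profitable deviation — NE.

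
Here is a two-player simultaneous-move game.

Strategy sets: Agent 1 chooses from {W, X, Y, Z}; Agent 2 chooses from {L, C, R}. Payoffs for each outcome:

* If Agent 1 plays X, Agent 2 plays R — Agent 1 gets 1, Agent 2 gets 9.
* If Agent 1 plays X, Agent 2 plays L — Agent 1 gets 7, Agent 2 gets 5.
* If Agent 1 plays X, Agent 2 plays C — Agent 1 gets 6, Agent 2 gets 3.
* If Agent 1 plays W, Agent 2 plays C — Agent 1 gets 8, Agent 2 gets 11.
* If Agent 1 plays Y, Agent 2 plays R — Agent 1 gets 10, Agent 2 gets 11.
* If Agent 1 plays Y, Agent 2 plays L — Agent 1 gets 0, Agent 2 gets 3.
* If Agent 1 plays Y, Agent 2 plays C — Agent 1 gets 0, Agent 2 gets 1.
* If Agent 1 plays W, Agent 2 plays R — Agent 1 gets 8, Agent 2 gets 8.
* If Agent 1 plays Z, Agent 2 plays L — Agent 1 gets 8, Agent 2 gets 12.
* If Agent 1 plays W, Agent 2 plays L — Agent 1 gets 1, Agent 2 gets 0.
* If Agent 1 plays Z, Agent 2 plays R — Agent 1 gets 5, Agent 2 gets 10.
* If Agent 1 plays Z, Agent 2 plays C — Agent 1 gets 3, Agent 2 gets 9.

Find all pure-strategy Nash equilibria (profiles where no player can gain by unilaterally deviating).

Pure-strategy Nash equilibria: (W, C); (Y, R); (Z, L)

Agent 1 against L: payoffs 1, 7, 0, 8 → best response Z.
Agent 1 against C: payoffs 8, 6, 0, 3 → best response W.
Agent 1 against R: payoffs 8, 1, 10, 5 → best response Y.
Agent 2 against W: payoffs 0, 11, 8 → best response C.
Agent 2 against X: payoffs 5, 3, 9 → best response R.
Agent 2 against Y: payoffs 3, 1, 11 → best response R.
Agent 2 against Z: payoffs 12, 9, 10 → best response L.
Mutual best responses: (W, C); (Y, R); (Z, L).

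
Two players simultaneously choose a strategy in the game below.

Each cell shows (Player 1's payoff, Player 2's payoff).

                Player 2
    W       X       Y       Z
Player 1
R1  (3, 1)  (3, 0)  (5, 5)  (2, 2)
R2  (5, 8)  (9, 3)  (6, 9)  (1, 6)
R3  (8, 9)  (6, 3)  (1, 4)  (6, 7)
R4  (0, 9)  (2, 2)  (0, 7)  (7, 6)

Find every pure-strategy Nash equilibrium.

For each player, find the best response to each opponent profile; mutual best responses are the pure NE.
Player 1 against W: payoffs 3, 5, 8, 0 → best response R3.
Player 1 against X: payoffs 3, 9, 6, 2 → best response R2.
Player 1 against Y: payoffs 5, 6, 1, 0 → best response R2.
Player 1 against Z: payoffs 2, 1, 6, 7 → best response R4.
Player 2 against R1: payoffs 1, 0, 5, 2 → best response Y.
Player 2 against R2: payoffs 8, 3, 9, 6 → best response Y.
Player 2 against R3: payoffs 9, 3, 4, 7 → best response W.
Player 2 against R4: payoffs 9, 2, 7, 6 → best response W.
Mutual best responses: (R2, Y); (R3, W).

Pure-strategy Nash equilibria: (R2, Y), (R3, W)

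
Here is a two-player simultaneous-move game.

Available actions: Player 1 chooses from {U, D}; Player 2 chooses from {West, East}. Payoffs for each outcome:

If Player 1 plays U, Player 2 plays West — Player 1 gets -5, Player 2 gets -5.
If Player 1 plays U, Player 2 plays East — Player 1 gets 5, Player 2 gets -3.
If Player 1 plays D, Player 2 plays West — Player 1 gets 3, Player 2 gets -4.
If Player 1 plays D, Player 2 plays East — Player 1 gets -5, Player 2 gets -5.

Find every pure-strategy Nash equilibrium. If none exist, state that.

Pure-strategy Nash equilibria: (U, East), (D, West)

Player 1 against West: payoffs -5, 3 → best response D.
Player 1 against East: payoffs 5, -5 → best response U.
Player 2 against U: payoffs -5, -3 → best response East.
Player 2 against D: payoffs -4, -5 → best response West.
Mutual best responses: (U, East); (D, West).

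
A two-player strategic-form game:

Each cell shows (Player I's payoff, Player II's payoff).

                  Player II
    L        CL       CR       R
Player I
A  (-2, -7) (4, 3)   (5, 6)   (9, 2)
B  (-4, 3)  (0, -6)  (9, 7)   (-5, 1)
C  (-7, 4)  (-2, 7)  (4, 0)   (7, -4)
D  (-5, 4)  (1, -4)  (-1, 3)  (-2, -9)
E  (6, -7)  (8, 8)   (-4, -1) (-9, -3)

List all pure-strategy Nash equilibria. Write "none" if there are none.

Pure-strategy Nash equilibria: (B, CR) and (E, CL)

Check each profile: it is a Nash equilibrium iff no player can strictly gain by switching unilaterally.
(A, L): Player I can switch to E (-2 → 6). Not NE.
(A, CL): Player I can switch to E (4 → 8). Not NE.
(A, CR): Player I can switch to B (5 → 9). Not NE.
(A, R): Player II can switch to CL (2 → 3). Not NE.
(B, L): Player I can switch to A (-4 → -2). Not NE.
(B, CL): Player I can switch to A (0 → 4). Not NE.
(B, CR): Player I gets 9, best alternative 5; Player II gets 7, best alternative 3. No profitable deviation — NE.
(B, R): Player I can switch to A (-5 → 9). Not NE.
(C, L): Player I can switch to A (-7 → -2). Not NE.
(C, CL): Player I can switch to A (-2 → 4). Not NE.
(C, CR): Player I can switch to A (4 → 5). Not NE.
(C, R): Player I can switch to A (7 → 9). Not NE.
(D, L): Player I can switch to A (-5 → -2). Not NE.
(E, CL): Player I gets 8, best alternative 4; Player II gets 8, best alternative -1. No profitable deviation — NE.
(The remaining 6 profiles each have a profitable deviation by the same check.)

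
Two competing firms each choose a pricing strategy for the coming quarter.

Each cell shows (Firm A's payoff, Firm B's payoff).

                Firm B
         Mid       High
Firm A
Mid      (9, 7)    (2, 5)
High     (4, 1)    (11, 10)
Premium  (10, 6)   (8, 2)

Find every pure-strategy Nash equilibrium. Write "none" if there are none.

Check each profile: it is a Nash equilibrium iff no player can strictly gain by switching unilaterally.
(Mid, Mid): Firm A can switch to Premium (9 → 10). Not NE.
(Mid, High): Firm A can switch to High (2 → 11). Not NE.
(High, Mid): Firm A can switch to Mid (4 → 9). Not NE.
(High, High): Firm A gets 11, best alternative 8; Firm B gets 10, best alternative 1. No profitable deviation — NE.
(Premium, Mid): Firm A gets 10, best alternative 9; Firm B gets 6, best alternative 2. No profitable deviation — NE.
(Premium, High): Firm A can switch to High (8 → 11). Not NE.

(High, High), (Premium, Mid)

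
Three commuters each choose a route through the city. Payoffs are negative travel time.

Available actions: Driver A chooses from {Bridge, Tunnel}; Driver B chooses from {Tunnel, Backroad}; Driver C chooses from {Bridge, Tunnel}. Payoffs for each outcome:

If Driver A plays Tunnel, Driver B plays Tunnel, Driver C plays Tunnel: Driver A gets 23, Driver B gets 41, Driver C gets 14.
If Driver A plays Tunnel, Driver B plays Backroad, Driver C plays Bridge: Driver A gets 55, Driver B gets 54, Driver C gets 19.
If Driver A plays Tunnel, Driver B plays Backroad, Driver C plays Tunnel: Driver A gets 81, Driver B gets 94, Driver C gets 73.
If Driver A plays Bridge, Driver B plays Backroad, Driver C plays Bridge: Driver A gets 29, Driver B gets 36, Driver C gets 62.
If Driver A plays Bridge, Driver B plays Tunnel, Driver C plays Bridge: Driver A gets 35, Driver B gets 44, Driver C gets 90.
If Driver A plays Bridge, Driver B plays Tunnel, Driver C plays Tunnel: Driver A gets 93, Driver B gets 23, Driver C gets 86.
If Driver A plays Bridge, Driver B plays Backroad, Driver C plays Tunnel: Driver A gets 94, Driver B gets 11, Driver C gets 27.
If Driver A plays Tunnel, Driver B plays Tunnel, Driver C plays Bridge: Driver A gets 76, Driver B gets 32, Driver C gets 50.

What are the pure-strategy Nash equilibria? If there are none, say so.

There is no pure-strategy Nash equilibrium.

Mark each player's best response to every combination of opponents' strategies; a profile where every player is best-responding is a pure Nash equilibrium.
Driver A against (Tunnel, Bridge): payoffs 35, 76 → best response Tunnel.
Driver A against (Tunnel, Tunnel): payoffs 93, 23 → best response Bridge.
Driver A against (Backroad, Bridge): payoffs 29, 55 → best response Tunnel.
Driver A against (Backroad, Tunnel): payoffs 94, 81 → best response Bridge.
Driver B against (Bridge, Bridge): payoffs 44, 36 → best response Tunnel.
Driver B against (Bridge, Tunnel): payoffs 23, 11 → best response Tunnel.
Driver B against (Tunnel, Bridge): payoffs 32, 54 → best response Backroad.
Driver B against (Tunnel, Tunnel): payoffs 41, 94 → best response Backroad.
Driver C against (Bridge, Tunnel): payoffs 90, 86 → best response Bridge.
Driver C against (Bridge, Backroad): payoffs 62, 27 → best response Bridge.
Driver C against (Tunnel, Tunnel): payoffs 50, 14 → best response Bridge.
Driver C against (Tunnel, Backroad): payoffs 19, 73 → best response Tunnel.
No profile is a mutual best response for all players.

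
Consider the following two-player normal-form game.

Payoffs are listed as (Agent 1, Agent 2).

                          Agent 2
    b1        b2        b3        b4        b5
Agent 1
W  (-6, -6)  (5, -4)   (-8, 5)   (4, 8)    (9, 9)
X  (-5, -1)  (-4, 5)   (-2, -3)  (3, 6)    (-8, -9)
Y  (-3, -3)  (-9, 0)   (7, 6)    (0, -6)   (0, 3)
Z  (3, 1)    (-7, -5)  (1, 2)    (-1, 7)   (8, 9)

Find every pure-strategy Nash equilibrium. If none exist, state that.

(W, b1): Agent 1 can switch to X (-6 → -5). Not NE.
(W, b2): Agent 2 can switch to b3 (-4 → 5). Not NE.
(W, b3): Agent 1 can switch to X (-8 → -2). Not NE.
(W, b4): Agent 2 can switch to b5 (8 → 9). Not NE.
(W, b5): Agent 1 gets 9, best alternative 8; Agent 2 gets 9, best alternative 8. No profitable deviation — NE.
(X, b1): Agent 1 can switch to Y (-5 → -3). Not NE.
(X, b2): Agent 1 can switch to W (-4 → 5). Not NE.
(X, b3): Agent 1 can switch to Y (-2 → 7). Not NE.
(X, b4): Agent 1 can switch to W (3 → 4). Not NE.
(Y, b3): Agent 1 gets 7, best alternative 1; Agent 2 gets 6, best alternative 3. No profitable deviation — NE.
(The remaining 10 profiles each have a profitable deviation by the same check.)

(W, b5); (Y, b3)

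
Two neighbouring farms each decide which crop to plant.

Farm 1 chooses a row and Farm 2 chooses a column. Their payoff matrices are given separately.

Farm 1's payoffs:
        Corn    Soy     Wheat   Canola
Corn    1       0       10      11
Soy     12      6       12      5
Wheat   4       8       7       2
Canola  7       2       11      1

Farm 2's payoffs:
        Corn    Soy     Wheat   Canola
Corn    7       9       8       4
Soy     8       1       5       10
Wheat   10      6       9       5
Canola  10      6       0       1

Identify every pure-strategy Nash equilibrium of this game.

(Corn, Corn): Farm 1 can switch to Soy (1 → 12). Not NE.
(Corn, Soy): Farm 1 can switch to Soy (0 → 6). Not NE.
(Corn, Wheat): Farm 1 can switch to Soy (10 → 12). Not NE.
(Corn, Canola): Farm 2 can switch to Corn (4 → 7). Not NE.
(Soy, Corn): Farm 2 can switch to Canola (8 → 10). Not NE.
(Soy, Soy): Farm 1 can switch to Wheat (6 → 8). Not NE.
(Soy, Wheat): Farm 2 can switch to Corn (5 → 8). Not NE.
(Soy, Canola): Farm 1 can switch to Corn (5 → 11). Not NE.
(Wheat, Corn): Farm 1 can switch to Soy (4 → 12). Not NE.
(Wheat, Soy): Farm 2 can switch to Corn (6 → 10). Not NE.
(The remaining 6 profiles each have a profitable deviation by the same check.)

There is no pure-strategy Nash equilibrium.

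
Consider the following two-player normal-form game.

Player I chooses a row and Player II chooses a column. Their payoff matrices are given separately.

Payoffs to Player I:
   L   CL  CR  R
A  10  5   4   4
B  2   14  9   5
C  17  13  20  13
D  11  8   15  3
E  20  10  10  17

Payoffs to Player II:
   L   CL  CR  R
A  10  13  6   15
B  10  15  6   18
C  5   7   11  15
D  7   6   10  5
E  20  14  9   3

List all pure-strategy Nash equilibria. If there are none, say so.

(A, L): Player I can switch to C (10 → 17). Not NE.
(A, CL): Player I can switch to B (5 → 14). Not NE.
(A, CR): Player I can switch to B (4 → 9). Not NE.
(A, R): Player I can switch to B (4 → 5). Not NE.
(B, L): Player I can switch to A (2 → 10). Not NE.
(B, CL): Player II can switch to R (15 → 18). Not NE.
(B, CR): Player I can switch to C (9 → 20). Not NE.
(B, R): Player I can switch to C (5 → 13). Not NE.
(E, L): Player I gets 20, best alternative 17; Player II gets 20, best alternative 14. No profitable deviation — NE.
(The remaining 11 profiles each have a profitable deviation by the same check.)

(E, L)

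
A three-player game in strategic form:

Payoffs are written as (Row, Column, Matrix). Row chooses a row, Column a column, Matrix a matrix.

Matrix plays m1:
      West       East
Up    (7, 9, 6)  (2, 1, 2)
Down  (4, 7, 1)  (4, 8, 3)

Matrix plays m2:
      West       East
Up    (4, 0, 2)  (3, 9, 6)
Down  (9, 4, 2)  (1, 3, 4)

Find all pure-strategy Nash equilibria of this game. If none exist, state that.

Mark each player's best response to every combination of opponents' strategies; a profile where every player is best-responding is a pure Nash equilibrium.
Row against (West, m1): payoffs 7, 4 → best response Up.
Row against (West, m2): payoffs 4, 9 → best response Down.
Row against (East, m1): payoffs 2, 4 → best response Down.
Row against (East, m2): payoffs 3, 1 → best response Up.
Column against (Up, m1): payoffs 9, 1 → best response West.
Column against (Up, m2): payoffs 0, 9 → best response East.
Column against (Down, m1): payoffs 7, 8 → best response East.
Column against (Down, m2): payoffs 4, 3 → best response West.
Matrix against (Up, West): payoffs 6, 2 → best response m1.
Matrix against (Up, East): payoffs 2, 6 → best response m2.
Matrix against (Down, West): payoffs 1, 2 → best response m2.
Matrix against (Down, East): payoffs 3, 4 → best response m2.
Mutual best responses: (Up, West, m1); (Up, East, m2); (Down, West, m2).

(Up, West, m1), (Up, East, m2), (Down, West, m2)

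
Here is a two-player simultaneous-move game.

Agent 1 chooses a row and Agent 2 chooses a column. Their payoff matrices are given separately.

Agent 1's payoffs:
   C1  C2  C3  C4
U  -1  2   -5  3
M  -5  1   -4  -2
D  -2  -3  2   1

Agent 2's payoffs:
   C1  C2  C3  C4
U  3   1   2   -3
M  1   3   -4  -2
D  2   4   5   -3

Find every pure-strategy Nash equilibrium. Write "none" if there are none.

Pure-strategy Nash equilibria: (U, C1); (D, C3)

Check each profile: it is a Nash equilibrium iff no player can strictly gain by switching unilaterally.
(U, C1): Agent 1 gets -1, best alternative -2; Agent 2 gets 3, best alternative 2. No profitable deviation — NE.
(U, C2): Agent 2 can switch to C1 (1 → 3). Not NE.
(U, C3): Agent 1 can switch to M (-5 → -4). Not NE.
(U, C4): Agent 2 can switch to C1 (-3 → 3). Not NE.
(M, C1): Agent 1 can switch to U (-5 → -1). Not NE.
(M, C2): Agent 1 can switch to U (1 → 2). Not NE.
(M, C3): Agent 1 can switch to D (-4 → 2). Not NE.
(M, C4): Agent 1 can switch to U (-2 → 3). Not NE.
(D, C1): Agent 1 can switch to U (-2 → -1). Not NE.
(D, C3): Agent 1 gets 2, best alternative -4; Agent 2 gets 5, best alternative 4. No profitable deviation — NE.
(The remaining 2 profiles each have a profitable deviation by the same check.)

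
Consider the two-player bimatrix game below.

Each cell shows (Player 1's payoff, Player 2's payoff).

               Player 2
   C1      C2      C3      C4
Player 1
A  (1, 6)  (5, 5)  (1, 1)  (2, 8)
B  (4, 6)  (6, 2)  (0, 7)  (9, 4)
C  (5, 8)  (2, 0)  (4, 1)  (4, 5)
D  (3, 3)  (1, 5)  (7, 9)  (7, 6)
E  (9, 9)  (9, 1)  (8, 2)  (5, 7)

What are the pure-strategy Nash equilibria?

Player 1 against C1: payoffs 1, 4, 5, 3, 9 → best response E.
Player 1 against C2: payoffs 5, 6, 2, 1, 9 → best response E.
Player 1 against C3: payoffs 1, 0, 4, 7, 8 → best response E.
Player 1 against C4: payoffs 2, 9, 4, 7, 5 → best response B.
Player 2 against A: payoffs 6, 5, 1, 8 → best response C4.
Player 2 against B: payoffs 6, 2, 7, 4 → best response C3.
Player 2 against C: payoffs 8, 0, 1, 5 → best response C1.
Player 2 against D: payoffs 3, 5, 9, 6 → best response C3.
Player 2 against E: payoffs 9, 1, 2, 7 → best response C1.
Mutual best responses: (E, C1).

Pure NE: (E, C1)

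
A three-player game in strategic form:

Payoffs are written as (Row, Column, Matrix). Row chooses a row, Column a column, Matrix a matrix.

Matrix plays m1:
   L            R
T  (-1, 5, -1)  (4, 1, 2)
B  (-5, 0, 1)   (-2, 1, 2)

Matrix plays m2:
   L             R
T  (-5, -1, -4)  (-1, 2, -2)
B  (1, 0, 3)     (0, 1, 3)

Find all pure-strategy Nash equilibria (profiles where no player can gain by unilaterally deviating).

(T, L, m1); (B, R, m2)

(T, L, m1): Row gets -1, best alternative -5; Column gets 5, best alternative 1; Matrix gets -1, best alternative -4. No profitable deviation — NE.
(T, L, m2): Row can switch to B (-5 → 1). Not NE.
(T, R, m1): Column can switch to L (1 → 5). Not NE.
(T, R, m2): Row can switch to B (-1 → 0). Not NE.
(B, L, m1): Row can switch to T (-5 → -1). Not NE.
(B, L, m2): Column can switch to R (0 → 1). Not NE.
(B, R, m1): Row can switch to T (-2 → 4). Not NE.
(B, R, m2): Row gets 0, best alternative -1; Column gets 1, best alternative 0; Matrix gets 3, best alternative 2. No profitable deviation — NE.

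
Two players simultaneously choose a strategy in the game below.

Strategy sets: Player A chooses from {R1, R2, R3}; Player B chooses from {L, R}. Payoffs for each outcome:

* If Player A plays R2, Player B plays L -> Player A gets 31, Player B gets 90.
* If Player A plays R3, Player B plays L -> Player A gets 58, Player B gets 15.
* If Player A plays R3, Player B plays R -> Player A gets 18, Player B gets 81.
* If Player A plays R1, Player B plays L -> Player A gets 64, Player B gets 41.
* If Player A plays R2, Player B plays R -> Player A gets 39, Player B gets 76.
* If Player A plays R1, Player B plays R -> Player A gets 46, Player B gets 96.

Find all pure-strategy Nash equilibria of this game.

Pure NE: (R1, R)

Player A against L: payoffs 64, 31, 58 → best response R1.
Player A against R: payoffs 46, 39, 18 → best response R1.
Player B against R1: payoffs 41, 96 → best response R.
Player B against R2: payoffs 90, 76 → best response L.
Player B against R3: payoffs 15, 81 → best response R.
Mutual best responses: (R1, R).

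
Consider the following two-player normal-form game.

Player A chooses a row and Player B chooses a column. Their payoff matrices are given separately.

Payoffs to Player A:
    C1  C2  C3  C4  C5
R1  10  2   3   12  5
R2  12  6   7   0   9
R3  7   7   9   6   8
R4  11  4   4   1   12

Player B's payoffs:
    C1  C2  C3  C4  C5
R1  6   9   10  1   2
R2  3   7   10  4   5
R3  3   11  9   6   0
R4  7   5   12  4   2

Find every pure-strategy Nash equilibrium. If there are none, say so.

Pure NE: (R3, C2)

Player A against C1: payoffs 10, 12, 7, 11 → best response R2.
Player A against C2: payoffs 2, 6, 7, 4 → best response R3.
Player A against C3: payoffs 3, 7, 9, 4 → best response R3.
Player A against C4: payoffs 12, 0, 6, 1 → best response R1.
Player A against C5: payoffs 5, 9, 8, 12 → best response R4.
Player B against R1: payoffs 6, 9, 10, 1, 2 → best response C3.
Player B against R2: payoffs 3, 7, 10, 4, 5 → best response C3.
Player B against R3: payoffs 3, 11, 9, 6, 0 → best response C2.
Player B against R4: payoffs 7, 5, 12, 4, 2 → best response C3.
Mutual best responses: (R3, C2).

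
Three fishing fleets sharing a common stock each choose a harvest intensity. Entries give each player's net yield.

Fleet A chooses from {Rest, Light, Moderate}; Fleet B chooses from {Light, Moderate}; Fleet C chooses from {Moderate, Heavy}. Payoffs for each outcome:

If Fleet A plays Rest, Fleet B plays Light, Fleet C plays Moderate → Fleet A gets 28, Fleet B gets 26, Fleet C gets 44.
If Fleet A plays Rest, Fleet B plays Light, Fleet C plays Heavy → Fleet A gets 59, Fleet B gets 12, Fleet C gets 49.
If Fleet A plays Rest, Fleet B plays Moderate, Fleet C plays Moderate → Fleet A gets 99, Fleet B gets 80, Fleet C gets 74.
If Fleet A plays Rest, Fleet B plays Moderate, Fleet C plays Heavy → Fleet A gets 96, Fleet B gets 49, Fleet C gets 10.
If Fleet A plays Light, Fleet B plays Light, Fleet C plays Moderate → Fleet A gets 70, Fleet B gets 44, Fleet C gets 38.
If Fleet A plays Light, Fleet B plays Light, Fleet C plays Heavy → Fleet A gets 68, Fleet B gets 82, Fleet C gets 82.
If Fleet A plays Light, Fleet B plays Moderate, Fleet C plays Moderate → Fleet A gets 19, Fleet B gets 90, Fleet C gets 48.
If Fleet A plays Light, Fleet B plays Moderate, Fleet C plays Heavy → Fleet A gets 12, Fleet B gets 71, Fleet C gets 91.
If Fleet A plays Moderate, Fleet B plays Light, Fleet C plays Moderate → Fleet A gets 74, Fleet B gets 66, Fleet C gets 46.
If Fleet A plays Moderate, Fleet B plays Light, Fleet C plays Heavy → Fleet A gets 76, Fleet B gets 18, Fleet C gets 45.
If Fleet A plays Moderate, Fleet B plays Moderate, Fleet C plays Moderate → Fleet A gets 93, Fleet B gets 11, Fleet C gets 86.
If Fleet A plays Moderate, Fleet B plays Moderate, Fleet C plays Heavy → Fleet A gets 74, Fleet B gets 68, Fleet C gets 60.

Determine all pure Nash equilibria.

Pure-strategy Nash equilibria: (Rest, Moderate, Moderate), (Moderate, Light, Moderate)

(Rest, Light, Moderate): Fleet A can switch to Light (28 → 70). Not NE.
(Rest, Light, Heavy): Fleet A can switch to Light (59 → 68). Not NE.
(Rest, Moderate, Moderate): Fleet A gets 99, best alternative 93; Fleet B gets 80, best alternative 26; Fleet C gets 74, best alternative 10. No profitable deviation — NE.
(Rest, Moderate, Heavy): Fleet C can switch to Moderate (10 → 74). Not NE.
(Light, Light, Moderate): Fleet A can switch to Moderate (70 → 74). Not NE.
(Light, Light, Heavy): Fleet A can switch to Moderate (68 → 76). Not NE.
(Light, Moderate, Moderate): Fleet A can switch to Rest (19 → 99). Not NE.
(Light, Moderate, Heavy): Fleet A can switch to Rest (12 → 96). Not NE.
(Moderate, Light, Moderate): Fleet A gets 74, best alternative 70; Fleet B gets 66, best alternative 11; Fleet C gets 46, best alternative 45. No profitable deviation — NE.
(Moderate, Light, Heavy): Fleet B can switch to Moderate (18 → 68). Not NE.
(Moderate, Moderate, Moderate): Fleet A can switch to Rest (93 → 99). Not NE.
(Moderate, Moderate, Heavy): Fleet A can switch to Rest (74 → 96). Not NE.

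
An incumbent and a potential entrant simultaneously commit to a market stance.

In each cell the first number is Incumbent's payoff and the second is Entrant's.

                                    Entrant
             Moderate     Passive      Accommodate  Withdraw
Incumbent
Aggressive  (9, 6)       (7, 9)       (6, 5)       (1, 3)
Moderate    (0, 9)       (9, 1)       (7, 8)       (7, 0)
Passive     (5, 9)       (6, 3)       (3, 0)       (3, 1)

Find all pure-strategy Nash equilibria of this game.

For each player, find the best response to each opponent profile; mutual best responses are the pure NE.
Incumbent against Moderate: payoffs 9, 0, 5 → best response Aggressive.
Incumbent against Passive: payoffs 7, 9, 6 → best response Moderate.
Incumbent against Accommodate: payoffs 6, 7, 3 → best response Moderate.
Incumbent against Withdraw: payoffs 1, 7, 3 → best response Moderate.
Entrant against Aggressive: payoffs 6, 9, 5, 3 → best response Passive.
Entrant against Moderate: payoffs 9, 1, 8, 0 → best response Moderate.
Entrant against Passive: payoffs 9, 3, 0, 1 → best response Moderate.
No profile is a mutual best response for all players.

There is no pure-strategy Nash equilibrium.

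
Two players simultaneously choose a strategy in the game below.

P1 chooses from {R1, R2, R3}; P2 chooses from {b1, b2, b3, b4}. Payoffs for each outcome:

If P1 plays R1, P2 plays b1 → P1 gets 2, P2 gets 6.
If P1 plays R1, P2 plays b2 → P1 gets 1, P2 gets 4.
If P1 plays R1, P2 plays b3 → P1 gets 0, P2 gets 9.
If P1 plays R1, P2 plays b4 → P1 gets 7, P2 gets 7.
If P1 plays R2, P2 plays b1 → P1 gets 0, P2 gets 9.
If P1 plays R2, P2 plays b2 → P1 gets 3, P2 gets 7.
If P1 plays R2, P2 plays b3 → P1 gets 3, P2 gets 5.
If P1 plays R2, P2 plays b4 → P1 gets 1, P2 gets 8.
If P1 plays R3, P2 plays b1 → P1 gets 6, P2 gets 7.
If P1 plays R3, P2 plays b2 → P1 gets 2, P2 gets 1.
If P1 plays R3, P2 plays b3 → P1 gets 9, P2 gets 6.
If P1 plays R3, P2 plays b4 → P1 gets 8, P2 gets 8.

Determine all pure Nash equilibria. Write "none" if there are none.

Pure NE: (R3, b4)

(R1, b1): P1 can switch to R3 (2 → 6). Not NE.
(R1, b2): P1 can switch to R2 (1 → 3). Not NE.
(R1, b3): P1 can switch to R2 (0 → 3). Not NE.
(R1, b4): P1 can switch to R3 (7 → 8). Not NE.
(R2, b1): P1 can switch to R1 (0 → 2). Not NE.
(R2, b2): P2 can switch to b1 (7 → 9). Not NE.
(R3, b4): P1 gets 8, best alternative 7; P2 gets 8, best alternative 7. No profitable deviation — NE.
(The remaining 5 profiles each have a profitable deviation by the same check.)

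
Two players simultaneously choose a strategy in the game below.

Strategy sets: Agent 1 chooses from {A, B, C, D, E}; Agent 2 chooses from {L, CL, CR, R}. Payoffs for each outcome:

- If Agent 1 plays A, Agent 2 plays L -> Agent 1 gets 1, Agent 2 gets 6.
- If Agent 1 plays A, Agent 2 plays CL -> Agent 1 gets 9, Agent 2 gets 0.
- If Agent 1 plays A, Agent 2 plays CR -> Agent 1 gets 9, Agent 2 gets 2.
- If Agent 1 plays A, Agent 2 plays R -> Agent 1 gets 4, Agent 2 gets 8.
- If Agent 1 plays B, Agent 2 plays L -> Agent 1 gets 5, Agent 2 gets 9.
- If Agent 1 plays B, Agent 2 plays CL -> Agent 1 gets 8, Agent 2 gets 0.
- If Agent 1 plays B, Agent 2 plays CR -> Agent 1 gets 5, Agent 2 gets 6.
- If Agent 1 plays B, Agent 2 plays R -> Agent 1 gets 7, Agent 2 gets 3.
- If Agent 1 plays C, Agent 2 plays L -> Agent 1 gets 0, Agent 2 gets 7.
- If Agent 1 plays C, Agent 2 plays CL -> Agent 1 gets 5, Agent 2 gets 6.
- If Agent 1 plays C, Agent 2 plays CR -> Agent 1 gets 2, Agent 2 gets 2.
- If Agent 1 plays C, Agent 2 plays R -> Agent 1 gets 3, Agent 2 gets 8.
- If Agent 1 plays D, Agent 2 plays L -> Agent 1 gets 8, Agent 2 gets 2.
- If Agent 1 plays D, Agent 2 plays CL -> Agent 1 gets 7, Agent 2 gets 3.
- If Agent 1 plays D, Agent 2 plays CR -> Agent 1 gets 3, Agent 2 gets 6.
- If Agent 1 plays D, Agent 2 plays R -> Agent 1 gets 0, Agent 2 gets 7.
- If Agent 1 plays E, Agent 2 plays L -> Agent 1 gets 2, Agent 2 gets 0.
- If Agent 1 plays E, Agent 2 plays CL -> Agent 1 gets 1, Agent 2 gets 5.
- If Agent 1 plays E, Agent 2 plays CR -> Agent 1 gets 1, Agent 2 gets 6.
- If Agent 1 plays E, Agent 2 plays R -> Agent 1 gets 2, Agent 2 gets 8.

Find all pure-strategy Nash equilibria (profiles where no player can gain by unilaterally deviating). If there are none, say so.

For each player, find the best response to each opponent profile; mutual best responses are the pure NE.
Agent 1 against L: payoffs 1, 5, 0, 8, 2 → best response D.
Agent 1 against CL: payoffs 9, 8, 5, 7, 1 → best response A.
Agent 1 against CR: payoffs 9, 5, 2, 3, 1 → best response A.
Agent 1 against R: payoffs 4, 7, 3, 0, 2 → best response B.
Agent 2 against A: payoffs 6, 0, 2, 8 → best response R.
Agent 2 against B: payoffs 9, 0, 6, 3 → best response L.
Agent 2 against C: payoffs 7, 6, 2, 8 → best response R.
Agent 2 against D: payoffs 2, 3, 6, 7 → best response R.
Agent 2 against E: payoffs 0, 5, 6, 8 → best response R.
No profile is a mutual best response for all players.

This game has no pure Nash equilibrium.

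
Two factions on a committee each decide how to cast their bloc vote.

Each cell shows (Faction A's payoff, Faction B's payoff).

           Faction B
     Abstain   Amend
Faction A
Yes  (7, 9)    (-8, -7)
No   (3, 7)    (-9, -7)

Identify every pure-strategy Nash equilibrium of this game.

(Yes, Abstain): Faction A gets 7, best alternative 3; Faction B gets 9, best alternative -7. No profitable deviation — NE.
(Yes, Amend): Faction B can switch to Abstain (-7 → 9). Not NE.
(No, Abstain): Faction A can switch to Yes (3 → 7). Not NE.
(No, Amend): Faction A can switch to Yes (-9 → -8). Not NE.

The unique pure-strategy Nash equilibrium is (Yes, Abstain).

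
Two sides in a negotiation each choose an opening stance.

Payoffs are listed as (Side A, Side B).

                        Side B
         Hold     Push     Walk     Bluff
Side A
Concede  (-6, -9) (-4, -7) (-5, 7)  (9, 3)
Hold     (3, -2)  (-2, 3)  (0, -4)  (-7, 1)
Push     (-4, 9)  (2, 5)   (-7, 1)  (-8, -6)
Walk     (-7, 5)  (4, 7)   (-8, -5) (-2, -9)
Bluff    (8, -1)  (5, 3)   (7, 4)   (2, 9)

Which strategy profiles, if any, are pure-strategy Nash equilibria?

Side A against Hold: payoffs -6, 3, -4, -7, 8 → best response Bluff.
Side A against Push: payoffs -4, -2, 2, 4, 5 → best response Bluff.
Side A against Walk: payoffs -5, 0, -7, -8, 7 → best response Bluff.
Side A against Bluff: payoffs 9, -7, -8, -2, 2 → best response Concede.
Side B against Concede: payoffs -9, -7, 7, 3 → best response Walk.
Side B against Hold: payoffs -2, 3, -4, 1 → best response Push.
Side B against Push: payoffs 9, 5, 1, -6 → best response Hold.
Side B against Walk: payoffs 5, 7, -5, -9 → best response Push.
Side B against Bluff: payoffs -1, 3, 4, 9 → best response Bluff.
No profile is a mutual best response for all players.

This game has no pure Nash equilibrium.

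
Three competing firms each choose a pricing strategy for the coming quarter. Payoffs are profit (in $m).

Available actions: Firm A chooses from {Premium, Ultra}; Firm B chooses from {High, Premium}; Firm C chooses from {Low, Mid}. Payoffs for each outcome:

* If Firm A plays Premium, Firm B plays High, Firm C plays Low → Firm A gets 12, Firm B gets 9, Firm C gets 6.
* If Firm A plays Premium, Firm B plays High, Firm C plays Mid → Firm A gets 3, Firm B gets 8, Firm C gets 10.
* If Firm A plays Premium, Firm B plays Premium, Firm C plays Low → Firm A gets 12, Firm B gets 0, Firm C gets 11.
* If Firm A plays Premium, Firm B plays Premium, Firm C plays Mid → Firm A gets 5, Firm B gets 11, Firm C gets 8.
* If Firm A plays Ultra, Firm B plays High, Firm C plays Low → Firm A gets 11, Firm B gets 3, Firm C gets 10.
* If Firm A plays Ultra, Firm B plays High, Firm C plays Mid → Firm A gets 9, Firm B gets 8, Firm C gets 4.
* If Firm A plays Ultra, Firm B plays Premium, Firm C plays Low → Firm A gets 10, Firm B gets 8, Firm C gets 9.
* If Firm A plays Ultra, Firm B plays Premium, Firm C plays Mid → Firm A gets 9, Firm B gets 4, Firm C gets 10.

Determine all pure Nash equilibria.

none

Firm A against (High, Low): payoffs 12, 11 → best response Premium.
Firm A against (High, Mid): payoffs 3, 9 → best response Ultra.
Firm A against (Premium, Low): payoffs 12, 10 → best response Premium.
Firm A against (Premium, Mid): payoffs 5, 9 → best response Ultra.
Firm B against (Premium, Low): payoffs 9, 0 → best response High.
Firm B against (Premium, Mid): payoffs 8, 11 → best response Premium.
Firm B against (Ultra, Low): payoffs 3, 8 → best response Premium.
Firm B against (Ultra, Mid): payoffs 8, 4 → best response High.
Firm C against (Premium, High): payoffs 6, 10 → best response Mid.
Firm C against (Premium, Premium): payoffs 11, 8 → best response Low.
Firm C against (Ultra, High): payoffs 10, 4 → best response Low.
Firm C against (Ultra, Premium): payoffs 9, 10 → best response Mid.
No profile is a mutual best response for all players.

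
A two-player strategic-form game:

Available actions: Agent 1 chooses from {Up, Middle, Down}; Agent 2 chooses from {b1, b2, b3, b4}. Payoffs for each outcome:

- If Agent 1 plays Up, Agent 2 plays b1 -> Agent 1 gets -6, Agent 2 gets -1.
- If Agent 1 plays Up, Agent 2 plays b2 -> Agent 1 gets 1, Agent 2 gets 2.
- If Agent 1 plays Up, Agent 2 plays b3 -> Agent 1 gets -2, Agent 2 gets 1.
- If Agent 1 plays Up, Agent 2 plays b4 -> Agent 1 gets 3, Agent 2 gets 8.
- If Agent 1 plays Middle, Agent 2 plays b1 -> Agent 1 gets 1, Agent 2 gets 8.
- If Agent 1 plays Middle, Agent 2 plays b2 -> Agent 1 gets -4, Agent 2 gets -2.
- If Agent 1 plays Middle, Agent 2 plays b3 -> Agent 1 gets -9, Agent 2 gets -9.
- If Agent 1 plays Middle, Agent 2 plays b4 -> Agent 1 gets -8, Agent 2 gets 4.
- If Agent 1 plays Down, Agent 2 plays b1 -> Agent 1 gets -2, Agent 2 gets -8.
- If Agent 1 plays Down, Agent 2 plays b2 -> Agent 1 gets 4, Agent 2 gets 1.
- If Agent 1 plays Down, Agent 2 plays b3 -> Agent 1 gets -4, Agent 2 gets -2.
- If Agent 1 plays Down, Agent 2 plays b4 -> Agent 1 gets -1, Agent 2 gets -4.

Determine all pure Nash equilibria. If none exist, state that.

For each strategy profile, look for a profitable unilateral deviation.
(Up, b1): Agent 1 can switch to Middle (-6 → 1). Not NE.
(Up, b2): Agent 1 can switch to Down (1 → 4). Not NE.
(Up, b3): Agent 2 can switch to b2 (1 → 2). Not NE.
(Up, b4): Agent 1 gets 3, best alternative -1; Agent 2 gets 8, best alternative 2. No profitable deviation — NE.
(Middle, b1): Agent 1 gets 1, best alternative -2; Agent 2 gets 8, best alternative 4. No profitable deviation — NE.
(Middle, b2): Agent 1 can switch to Up (-4 → 1). Not NE.
(Middle, b3): Agent 1 can switch to Up (-9 → -2). Not NE.
(Middle, b4): Agent 1 can switch to Up (-8 → 3). Not NE.
(Down, b2): Agent 1 gets 4, best alternative 1; Agent 2 gets 1, best alternative -2. No profitable deviation — NE.
(The remaining 3 profiles each have a profitable deviation by the same check.)

Pure-strategy Nash equilibria: (Up, b4) and (Middle, b1) and (Down, b2)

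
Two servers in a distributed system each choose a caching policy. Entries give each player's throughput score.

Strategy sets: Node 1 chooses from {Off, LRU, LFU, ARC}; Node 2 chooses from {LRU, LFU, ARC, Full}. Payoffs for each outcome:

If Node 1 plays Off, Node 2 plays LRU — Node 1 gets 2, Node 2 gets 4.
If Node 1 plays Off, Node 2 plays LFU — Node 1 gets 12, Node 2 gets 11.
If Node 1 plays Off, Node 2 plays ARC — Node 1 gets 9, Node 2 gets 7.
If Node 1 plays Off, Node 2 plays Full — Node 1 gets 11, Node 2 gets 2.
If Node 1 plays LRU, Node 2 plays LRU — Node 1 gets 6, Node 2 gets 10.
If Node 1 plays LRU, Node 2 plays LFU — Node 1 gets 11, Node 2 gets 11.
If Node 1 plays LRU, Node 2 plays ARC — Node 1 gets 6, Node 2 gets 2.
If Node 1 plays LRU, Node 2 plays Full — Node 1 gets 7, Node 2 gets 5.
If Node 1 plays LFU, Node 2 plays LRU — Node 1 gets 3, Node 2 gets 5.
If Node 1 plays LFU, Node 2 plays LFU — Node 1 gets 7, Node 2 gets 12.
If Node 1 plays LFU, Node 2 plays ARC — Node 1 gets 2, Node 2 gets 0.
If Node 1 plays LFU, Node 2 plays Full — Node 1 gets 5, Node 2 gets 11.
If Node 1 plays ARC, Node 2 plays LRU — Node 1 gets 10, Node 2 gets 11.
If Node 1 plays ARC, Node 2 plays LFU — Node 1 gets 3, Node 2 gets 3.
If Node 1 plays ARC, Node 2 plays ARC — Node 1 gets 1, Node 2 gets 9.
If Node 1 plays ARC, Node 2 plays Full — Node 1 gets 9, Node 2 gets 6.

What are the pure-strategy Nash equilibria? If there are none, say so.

Pure-strategy Nash equilibria: (Off, LFU); (ARC, LRU)

For each player, find the best response to each opponent profile; mutual best responses are the pure NE.
Node 1 against LRU: payoffs 2, 6, 3, 10 → best response ARC.
Node 1 against LFU: payoffs 12, 11, 7, 3 → best response Off.
Node 1 against ARC: payoffs 9, 6, 2, 1 → best response Off.
Node 1 against Full: payoffs 11, 7, 5, 9 → best response Off.
Node 2 against Off: payoffs 4, 11, 7, 2 → best response LFU.
Node 2 against LRU: payoffs 10, 11, 2, 5 → best response LFU.
Node 2 against LFU: payoffs 5, 12, 0, 11 → best response LFU.
Node 2 against ARC: payoffs 11, 3, 9, 6 → best response LRU.
Mutual best responses: (Off, LFU); (ARC, LRU).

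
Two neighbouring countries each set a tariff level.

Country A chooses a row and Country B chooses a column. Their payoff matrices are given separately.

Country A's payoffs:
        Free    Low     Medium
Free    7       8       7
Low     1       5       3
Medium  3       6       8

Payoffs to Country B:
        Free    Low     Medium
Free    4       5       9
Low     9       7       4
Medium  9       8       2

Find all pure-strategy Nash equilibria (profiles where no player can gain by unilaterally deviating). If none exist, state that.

Check each profile: it is a Nash equilibrium iff no player can strictly gain by switching unilaterally.
(Free, Free): Country B can switch to Low (4 → 5). Not NE.
(Free, Low): Country B can switch to Medium (5 → 9). Not NE.
(Free, Medium): Country A can switch to Medium (7 → 8). Not NE.
(Low, Free): Country A can switch to Free (1 → 7). Not NE.
(Low, Low): Country A can switch to Free (5 → 8). Not NE.
(Low, Medium): Country A can switch to Free (3 → 7). Not NE.
(Medium, Free): Country A can switch to Free (3 → 7). Not NE.
(Medium, Low): Country A can switch to Free (6 → 8). Not NE.
(The remaining 1 profile has a profitable deviation by the same check.)

This game has no pure Nash equilibrium.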